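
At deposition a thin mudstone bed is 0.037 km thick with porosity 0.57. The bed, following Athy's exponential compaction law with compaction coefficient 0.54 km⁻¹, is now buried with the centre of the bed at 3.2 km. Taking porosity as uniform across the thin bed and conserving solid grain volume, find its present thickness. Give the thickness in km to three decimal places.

0.018 km

Porosity at 3.2 km: n = 0.57·exp(−0.54×3.2) = 0.1013
Solid-volume conservation: h(1−n) = h₀(1−n₀) ⇒ h = h₀·(1−n₀)/(1−n)
h = 0.037 × (1 − 0.57)/(1 − 0.1013) = 0.037 × 0.4784 = 0.0177 km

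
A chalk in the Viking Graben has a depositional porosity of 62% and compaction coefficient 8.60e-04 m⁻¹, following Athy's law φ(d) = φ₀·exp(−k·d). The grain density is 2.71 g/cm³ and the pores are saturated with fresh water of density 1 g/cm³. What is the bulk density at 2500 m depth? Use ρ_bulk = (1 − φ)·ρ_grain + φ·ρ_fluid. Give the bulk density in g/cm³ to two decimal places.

2.59 g/cm³

Working in km (1 km = 1000 m; k in km⁻¹ = k in m⁻¹ × 1000):
Porosity at depth: φ = 0.62·exp(−0.86×2.5) = 0.62×0.1165 = 0.0722
Bulk density: ρ_b = (1−φ)ρ_g + φ·ρ_f = 0.9278×2.71 + 0.0722×1
       = 2.514 + 0.072 = 2.587 g/cm³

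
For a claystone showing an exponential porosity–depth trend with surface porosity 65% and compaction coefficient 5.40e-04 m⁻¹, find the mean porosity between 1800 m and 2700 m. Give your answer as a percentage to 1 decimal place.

Working in km (1 km = 1000 m; k in km⁻¹ = k in m⁻¹ × 1000):
⟨phi⟩ = (1/(d₂−d₁)) ∫ phi₀ e^(−kd) dd = phi₀·(e^(−k·d₁) − e^(−k·d₂)) / (k·(d₂−d₁))
e^(−0.54×1.8) = 0.3783; e^(−0.54×2.7) = 0.2327
⟨phi⟩ = 0.65 × (0.3783 − 0.2327) / (0.54 × 0.9) = 0.65 × 0.2996 = 0.1948

19.5%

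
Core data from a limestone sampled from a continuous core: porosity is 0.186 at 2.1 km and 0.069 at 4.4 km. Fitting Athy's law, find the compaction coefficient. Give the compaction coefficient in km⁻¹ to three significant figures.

0.431 km⁻¹

Athy: n(d) = n₀ e^(−cd) ⇒ n₁/n₂ = e^{c(d₂−d₁)} ⇒ c = ln(n₁/n₂)/(d₂−d₁)
c = ln(0.186/0.069) / (4.4 − 2.1) = ln(2.696) / 2.3 = 0.9916 / 2.3 = 0.4311 km⁻¹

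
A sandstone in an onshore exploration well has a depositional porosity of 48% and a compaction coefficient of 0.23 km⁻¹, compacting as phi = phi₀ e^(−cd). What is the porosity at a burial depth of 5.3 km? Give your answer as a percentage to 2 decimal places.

phi = phi₀·exp(−c·d) = 0.48 × exp(−0.23 × 5.3) = 0.48 × exp(−1.219)
  = 0.48 × 0.2955 = 0.1419

14.19%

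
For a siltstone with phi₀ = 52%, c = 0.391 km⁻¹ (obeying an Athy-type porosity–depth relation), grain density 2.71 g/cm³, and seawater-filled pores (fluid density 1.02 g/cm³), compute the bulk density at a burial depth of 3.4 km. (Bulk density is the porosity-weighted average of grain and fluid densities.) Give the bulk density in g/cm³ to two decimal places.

2.48 g/cm³

Porosity at depth: phi = 0.52·exp(−0.391×3.4) = 0.52×0.2646 = 0.1376
Bulk density: ρ_b = (1−phi)ρ_g + phi·ρ_f = 0.8624×2.71 + 0.1376×1.02
       = 2.337 + 0.140 = 2.477 g/cm³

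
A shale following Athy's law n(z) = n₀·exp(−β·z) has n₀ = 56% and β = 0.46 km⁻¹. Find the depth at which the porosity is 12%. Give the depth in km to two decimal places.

Invert Athy's law: z = ln(n₀/n) / β
z = ln(0.56/0.12) / 0.46 = ln(4.667) / 0.46 = 1.5404 / 0.46 = 3.349 km

3.35 km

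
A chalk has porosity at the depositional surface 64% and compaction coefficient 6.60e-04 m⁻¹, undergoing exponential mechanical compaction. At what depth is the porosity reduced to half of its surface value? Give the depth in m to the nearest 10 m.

1050 m

Working in km (1 km = 1000 m; β in km⁻¹ = β in m⁻¹ × 1000):
phi/phi₀ = 1/2 ⇒ exp(−β·d) = 1/2 ⇒ d = ln(2) / β
d = 0.6931 / 0.66 = 1.050 km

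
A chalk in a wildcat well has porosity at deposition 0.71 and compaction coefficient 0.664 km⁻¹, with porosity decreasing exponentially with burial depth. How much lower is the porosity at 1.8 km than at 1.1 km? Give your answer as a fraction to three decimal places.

0.127

φ(1.1) = 0.71·e^(−0.664×1.1) = 0.3420
φ(1.8) = 0.71·e^(−0.664×1.8) = 0.2149
Δφ = 0.3420 − 0.2149 = 0.1271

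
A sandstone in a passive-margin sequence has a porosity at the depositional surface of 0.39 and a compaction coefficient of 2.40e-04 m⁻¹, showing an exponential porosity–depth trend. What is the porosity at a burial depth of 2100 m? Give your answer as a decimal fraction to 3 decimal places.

0.236

Working in km (1 km = 1000 m; k in km⁻¹ = k in m⁻¹ × 1000):
phi = phi₀·exp(−k·Z) = 0.39 × exp(−0.24 × 2.1) = 0.39 × exp(−0.504)
  = 0.39 × 0.6041 = 0.2356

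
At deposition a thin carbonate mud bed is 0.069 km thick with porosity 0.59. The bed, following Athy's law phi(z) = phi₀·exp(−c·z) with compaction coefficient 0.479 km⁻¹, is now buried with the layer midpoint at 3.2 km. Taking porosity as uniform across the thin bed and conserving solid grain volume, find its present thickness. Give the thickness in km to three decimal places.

0.032 km

Porosity at 3.2 km: phi = 0.59·exp(−0.479×3.2) = 0.1274
Solid-volume conservation: h(1−phi) = h₀(1−phi₀) ⇒ h = h₀·(1−phi₀)/(1−phi)
h = 0.069 × (1 − 0.59)/(1 − 0.1274) = 0.069 × 0.4699 = 0.0324 km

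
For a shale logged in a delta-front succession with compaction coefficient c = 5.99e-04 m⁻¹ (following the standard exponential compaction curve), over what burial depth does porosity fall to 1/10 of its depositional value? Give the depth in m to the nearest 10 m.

3840 m

Working in km (1 km = 1000 m; c in km⁻¹ = c in m⁻¹ × 1000):
phi/phi₀ = 1/10 ⇒ exp(−c·Z) = 1/10 ⇒ Z = ln(10) / c
Z = 2.3026 / 0.599 = 3.844 km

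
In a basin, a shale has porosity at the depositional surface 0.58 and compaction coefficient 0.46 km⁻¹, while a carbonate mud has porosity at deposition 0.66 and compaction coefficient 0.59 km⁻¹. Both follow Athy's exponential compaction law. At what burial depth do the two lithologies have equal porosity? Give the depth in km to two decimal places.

0.99 km

Set phi₀ₐ e^(−kₐZ) = phi₀ᵦ e^(−kᵦZ) ⇒ ln(phi₀ₐ/phi₀ᵦ) = (kₐ − kᵦ)·Z
Z = ln(0.58/0.66) / (0.46 − 0.59) = -0.1292 / -0.13 = 0.994 km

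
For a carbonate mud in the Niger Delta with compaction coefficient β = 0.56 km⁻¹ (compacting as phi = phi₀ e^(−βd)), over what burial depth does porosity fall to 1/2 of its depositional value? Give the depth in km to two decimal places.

1.24 km

phi/phi₀ = 1/2 ⇒ exp(−β·d) = 1/2 ⇒ d = ln(2) / β
d = 0.6931 / 0.56 = 1.238 km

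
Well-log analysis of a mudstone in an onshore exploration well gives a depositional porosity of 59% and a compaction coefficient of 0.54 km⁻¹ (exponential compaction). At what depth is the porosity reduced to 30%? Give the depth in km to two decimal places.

1.25 km

Invert Athy's law: Z = ln(φ₀/φ) / c
Z = ln(0.59/0.3) / 0.54 = ln(1.967) / 0.54 = 0.6763 / 0.54 = 1.252 km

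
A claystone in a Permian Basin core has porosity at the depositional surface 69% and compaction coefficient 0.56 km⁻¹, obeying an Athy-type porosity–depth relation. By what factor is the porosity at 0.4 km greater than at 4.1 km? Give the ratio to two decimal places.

7.94

phi(Z₁)/phi(Z₂) = e^(−k·Z₁)/e^(−k·Z₂) = e^{k(Z₂−Z₁)}
= exp(0.56 × 3.7) = exp(2.072) = 7.9407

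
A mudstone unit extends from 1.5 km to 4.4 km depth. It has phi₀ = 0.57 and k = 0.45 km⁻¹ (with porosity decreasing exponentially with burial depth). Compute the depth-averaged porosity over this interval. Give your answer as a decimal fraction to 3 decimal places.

0.162

⟨phi⟩ = (1/(d₂−d₁)) ∫ phi₀ e^(−kd) dd = phi₀·(e^(−k·d₁) − e^(−k·d₂)) / (k·(d₂−d₁))
e^(−0.45×1.5) = 0.5092; e^(−0.45×4.4) = 0.1381
⟨phi⟩ = 0.57 × (0.5092 − 0.1381) / (0.45 × 2.9) = 0.57 × 0.2844 = 0.1621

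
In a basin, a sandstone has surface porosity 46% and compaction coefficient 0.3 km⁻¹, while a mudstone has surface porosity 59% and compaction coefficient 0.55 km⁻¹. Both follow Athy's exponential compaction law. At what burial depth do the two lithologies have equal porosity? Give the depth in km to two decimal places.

1.00 km

Set φ₀ₐ e^(−kₐz) = φ₀ᵦ e^(−kᵦz) ⇒ ln(φ₀ₐ/φ₀ᵦ) = (kₐ − kᵦ)·z
z = ln(0.46/0.59) / (0.3 − 0.55) = -0.2489 / -0.25 = 0.996 km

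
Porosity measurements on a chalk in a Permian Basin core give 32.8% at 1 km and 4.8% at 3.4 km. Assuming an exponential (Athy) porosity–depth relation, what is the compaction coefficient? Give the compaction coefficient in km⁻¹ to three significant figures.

0.801 km⁻¹

Athy: n(d) = n₀ e^(−kd) ⇒ n₁/n₂ = e^{k(d₂−d₁)} ⇒ k = ln(n₁/n₂)/(d₂−d₁)
k = ln(0.328/0.048) / (3.4 − 1) = ln(6.833) / 2.4 = 1.9218 / 2.4 = 0.8008 km⁻¹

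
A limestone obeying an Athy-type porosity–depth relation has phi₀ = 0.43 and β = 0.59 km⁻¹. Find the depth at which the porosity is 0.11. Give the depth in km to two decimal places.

Invert Athy's law: z = ln(phi₀/phi) / β
z = ln(0.43/0.11) / 0.59 = ln(3.909) / 0.59 = 1.3633 / 0.59 = 2.311 km

2.31 km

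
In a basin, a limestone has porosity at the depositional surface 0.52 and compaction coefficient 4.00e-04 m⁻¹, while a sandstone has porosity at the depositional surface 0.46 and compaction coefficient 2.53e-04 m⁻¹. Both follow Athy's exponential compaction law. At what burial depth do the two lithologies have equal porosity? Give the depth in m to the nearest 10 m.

830 m

Working in km (1 km = 1000 m; β in km⁻¹ = β in m⁻¹ × 1000):
Set phi₀ₐ e^(−βₐz) = phi₀ᵦ e^(−βᵦz) ⇒ ln(phi₀ₐ/phi₀ᵦ) = (βₐ − βᵦ)·z
z = ln(0.52/0.46) / (0.4 − 0.253) = 0.1226 / 0.147 = 0.834 km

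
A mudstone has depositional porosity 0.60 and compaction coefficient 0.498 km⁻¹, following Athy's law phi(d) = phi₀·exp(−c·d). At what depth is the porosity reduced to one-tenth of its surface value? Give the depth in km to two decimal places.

phi/phi₀ = 1/10 ⇒ exp(−c·d) = 1/10 ⇒ d = ln(10) / c
d = 2.3026 / 0.498 = 4.624 km

4.62 km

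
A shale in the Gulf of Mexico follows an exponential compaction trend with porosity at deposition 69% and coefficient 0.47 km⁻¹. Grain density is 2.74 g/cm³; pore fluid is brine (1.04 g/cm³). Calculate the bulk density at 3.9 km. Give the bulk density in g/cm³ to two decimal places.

Porosity at depth: n = 0.69·exp(−0.47×3.9) = 0.69×0.1599 = 0.1104
Bulk density: ρ_b = (1−n)ρ_g + n·ρ_f = 0.8896×2.74 + 0.1104×1.04
       = 2.438 + 0.115 = 2.552 g/cm³

2.55 g/cm³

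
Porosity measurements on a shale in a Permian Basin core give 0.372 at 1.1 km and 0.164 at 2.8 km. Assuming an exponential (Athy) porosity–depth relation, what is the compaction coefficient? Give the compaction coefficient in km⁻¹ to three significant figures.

Athy: φ(d) = φ₀ e^(−cd) ⇒ φ₁/φ₂ = e^{c(d₂−d₁)} ⇒ c = ln(φ₁/φ₂)/(d₂−d₁)
c = ln(0.372/0.164) / (2.8 − 1.1) = ln(2.268) / 1.7 = 0.8190 / 1.7 = 0.4818 km⁻¹

0.482 km⁻¹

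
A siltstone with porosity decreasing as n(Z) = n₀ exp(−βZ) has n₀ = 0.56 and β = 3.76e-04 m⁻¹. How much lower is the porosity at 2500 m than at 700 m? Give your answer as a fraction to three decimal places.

Working in km (1 km = 1000 m; β in km⁻¹ = β in m⁻¹ × 1000):
n(0.7) = 0.56·e^(−0.376×0.7) = 0.4304
n(2.5) = 0.56·e^(−0.376×2.5) = 0.2188
Δn = 0.4304 − 0.2188 = 0.2117

0.212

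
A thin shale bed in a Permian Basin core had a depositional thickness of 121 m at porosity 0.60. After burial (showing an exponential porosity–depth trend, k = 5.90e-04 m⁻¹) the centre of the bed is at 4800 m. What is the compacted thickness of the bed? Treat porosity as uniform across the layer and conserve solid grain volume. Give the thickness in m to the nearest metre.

Working in km (1 km = 1000 m; k in km⁻¹ = k in m⁻¹ × 1000):
Porosity at 4.8 km: phi = 0.6·exp(−0.59×4.8) = 0.0353
Solid-volume conservation: h(1−phi) = h₀(1−phi₀) ⇒ h = h₀·(1−phi₀)/(1−phi)
h = 0.121 × (1 − 0.6)/(1 − 0.0353) = 0.121 × 0.4147 = 0.0502 km

50 m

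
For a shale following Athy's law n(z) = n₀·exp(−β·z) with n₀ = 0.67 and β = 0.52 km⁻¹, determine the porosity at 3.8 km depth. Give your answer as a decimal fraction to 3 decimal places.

0.093

n = n₀·exp(−β·z) = 0.67 × exp(−0.52 × 3.8) = 0.67 × exp(−1.976)
  = 0.67 × 0.1386 = 0.0929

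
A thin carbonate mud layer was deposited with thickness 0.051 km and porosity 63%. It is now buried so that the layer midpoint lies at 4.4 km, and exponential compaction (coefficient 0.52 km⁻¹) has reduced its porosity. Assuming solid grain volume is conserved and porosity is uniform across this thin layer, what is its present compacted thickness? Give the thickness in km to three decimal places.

Porosity at 4.4 km: n = 0.63·exp(−0.52×4.4) = 0.0639
Solid-volume conservation: h(1−n) = h₀(1−n₀) ⇒ h = h₀·(1−n₀)/(1−n)
h = 0.051 × (1 − 0.63)/(1 − 0.0639) = 0.051 × 0.3953 = 0.0202 km

0.020 km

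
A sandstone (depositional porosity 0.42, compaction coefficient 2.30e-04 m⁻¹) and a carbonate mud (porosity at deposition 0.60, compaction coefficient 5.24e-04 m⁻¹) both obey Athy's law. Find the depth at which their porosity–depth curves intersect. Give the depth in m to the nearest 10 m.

Working in km (1 km = 1000 m; β in km⁻¹ = β in m⁻¹ × 1000):
Set φ₀ₐ e^(−βₐd) = φ₀ᵦ e^(−βᵦd) ⇒ ln(φ₀ₐ/φ₀ᵦ) = (βₐ − βᵦ)·d
d = ln(0.42/0.6) / (0.23 − 0.524) = -0.3567 / -0.294 = 1.213 km

1210 m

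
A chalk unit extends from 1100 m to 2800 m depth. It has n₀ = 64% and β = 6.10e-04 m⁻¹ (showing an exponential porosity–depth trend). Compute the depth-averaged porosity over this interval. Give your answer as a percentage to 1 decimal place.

Working in km (1 km = 1000 m; β in km⁻¹ = β in m⁻¹ × 1000):
⟨n⟩ = (1/(z₂−z₁)) ∫ n₀ e^(−βz) dz = n₀·(e^(−β·z₁) − e^(−β·z₂)) / (β·(z₂−z₁))
e^(−0.61×1.1) = 0.5112; e^(−0.61×2.8) = 0.1812
⟨n⟩ = 0.64 × (0.5112 − 0.1812) / (0.61 × 1.7) = 0.64 × 0.3182 = 0.2036

20.4%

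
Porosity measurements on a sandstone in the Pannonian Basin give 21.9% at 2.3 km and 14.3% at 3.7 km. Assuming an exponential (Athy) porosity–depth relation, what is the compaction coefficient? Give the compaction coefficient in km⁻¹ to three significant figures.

Athy: n(d) = n₀ e^(−kd) ⇒ n₁/n₂ = e^{k(d₂−d₁)} ⇒ k = ln(n₁/n₂)/(d₂−d₁)
k = ln(0.219/0.143) / (3.7 − 2.3) = ln(1.531) / 1.4 = 0.4262 / 1.4 = 0.3044 km⁻¹

0.304 km⁻¹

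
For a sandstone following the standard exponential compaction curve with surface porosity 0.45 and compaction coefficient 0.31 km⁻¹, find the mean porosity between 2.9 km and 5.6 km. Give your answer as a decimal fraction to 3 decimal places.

0.124

⟨n⟩ = (1/(z₂−z₁)) ∫ n₀ e^(−kz) dz = n₀·(e^(−k·z₁) − e^(−k·z₂)) / (k·(z₂−z₁))
e^(−0.31×2.9) = 0.4070; e^(−0.31×5.6) = 0.1762
⟨n⟩ = 0.45 × (0.4070 − 0.1762) / (0.31 × 2.7) = 0.45 × 0.2757 = 0.1241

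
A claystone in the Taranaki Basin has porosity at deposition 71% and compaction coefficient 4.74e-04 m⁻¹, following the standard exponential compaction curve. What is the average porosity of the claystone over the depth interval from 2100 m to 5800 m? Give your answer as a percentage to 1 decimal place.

Working in km (1 km = 1000 m; k in km⁻¹ = k in m⁻¹ × 1000):
⟨phi⟩ = (1/(z₂−z₁)) ∫ phi₀ e^(−kz) dz = phi₀·(e^(−k·z₁) − e^(−k·z₂)) / (k·(z₂−z₁))
e^(−0.474×2.1) = 0.3696; e^(−0.474×5.8) = 0.0640
⟨phi⟩ = 0.71 × (0.3696 − 0.0640) / (0.474 × 3.7) = 0.71 × 0.1742 = 0.1237

12.4%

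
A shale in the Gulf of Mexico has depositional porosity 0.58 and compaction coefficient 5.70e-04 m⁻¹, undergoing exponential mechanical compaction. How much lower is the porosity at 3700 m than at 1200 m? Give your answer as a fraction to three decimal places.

Working in km (1 km = 1000 m; k in km⁻¹ = k in m⁻¹ × 1000):
phi(1.2) = 0.58·e^(−0.57×1.2) = 0.2927
phi(3.7) = 0.58·e^(−0.57×3.7) = 0.0704
Δphi = 0.2927 − 0.0704 = 0.2223

0.222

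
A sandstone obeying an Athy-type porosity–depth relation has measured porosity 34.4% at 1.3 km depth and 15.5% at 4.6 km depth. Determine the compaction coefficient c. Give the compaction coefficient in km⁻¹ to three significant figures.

Athy: phi(d) = phi₀ e^(−cd) ⇒ phi₁/phi₂ = e^{c(d₂−d₁)} ⇒ c = ln(phi₁/phi₂)/(d₂−d₁)
c = ln(0.344/0.155) / (4.6 − 1.3) = ln(2.219) / 3.3 = 0.7972 / 3.3 = 0.2416 km⁻¹

0.242 km⁻¹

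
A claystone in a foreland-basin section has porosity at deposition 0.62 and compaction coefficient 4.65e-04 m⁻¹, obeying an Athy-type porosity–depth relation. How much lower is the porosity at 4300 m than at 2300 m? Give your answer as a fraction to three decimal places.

Working in km (1 km = 1000 m; c in km⁻¹ = c in m⁻¹ × 1000):
φ(2.3) = 0.62·e^(−0.465×2.3) = 0.2128
φ(4.3) = 0.62·e^(−0.465×4.3) = 0.0839
Δφ = 0.2128 − 0.0839 = 0.1288

0.129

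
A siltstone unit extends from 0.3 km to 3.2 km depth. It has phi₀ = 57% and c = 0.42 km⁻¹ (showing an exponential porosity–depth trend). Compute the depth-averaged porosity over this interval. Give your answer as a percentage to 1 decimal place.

⟨phi⟩ = (1/(d₂−d₁)) ∫ phi₀ e^(−cd) dd = phi₀·(e^(−c·d₁) − e^(−c·d₂)) / (c·(d₂−d₁))
e^(−0.42×0.3) = 0.8816; e^(−0.42×3.2) = 0.2608
⟨phi⟩ = 0.57 × (0.8816 − 0.2608) / (0.42 × 2.9) = 0.57 × 0.5097 = 0.2905

29.1%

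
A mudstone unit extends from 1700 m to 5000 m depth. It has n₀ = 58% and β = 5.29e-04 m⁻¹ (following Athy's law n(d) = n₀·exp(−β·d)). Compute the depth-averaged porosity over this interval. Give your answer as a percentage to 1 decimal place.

Working in km (1 km = 1000 m; β in km⁻¹ = β in m⁻¹ × 1000):
⟨n⟩ = (1/(d₂−d₁)) ∫ n₀ e^(−βd) dd = n₀·(e^(−β·d₁) − e^(−β·d₂)) / (β·(d₂−d₁))
e^(−0.529×1.7) = 0.4069; e^(−0.529×5) = 0.0710
⟨n⟩ = 0.58 × (0.4069 − 0.0710) / (0.529 × 3.3) = 0.58 × 0.1924 = 0.1116

11.2%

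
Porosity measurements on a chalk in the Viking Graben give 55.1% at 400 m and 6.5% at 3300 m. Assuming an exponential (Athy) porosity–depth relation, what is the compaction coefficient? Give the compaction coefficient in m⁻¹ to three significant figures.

0.000737 m⁻¹

Working in km (1 km = 1000 m; c in km⁻¹ = c in m⁻¹ × 1000):
Athy: φ(z) = φ₀ e^(−cz) ⇒ φ₁/φ₂ = e^{c(z₂−z₁)} ⇒ c = ln(φ₁/φ₂)/(z₂−z₁)
c = ln(0.551/0.065) / (3.3 − 0.4) = ln(8.477) / 2.9 = 2.1373 / 2.9 = 0.737 km⁻¹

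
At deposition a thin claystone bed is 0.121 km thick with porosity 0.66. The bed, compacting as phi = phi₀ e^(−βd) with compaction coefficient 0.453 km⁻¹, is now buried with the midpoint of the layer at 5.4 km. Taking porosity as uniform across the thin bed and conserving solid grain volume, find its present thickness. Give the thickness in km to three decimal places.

0.044 km

Porosity at 5.4 km: phi = 0.66·exp(−0.453×5.4) = 0.0572
Solid-volume conservation: h(1−phi) = h₀(1−phi₀) ⇒ h = h₀·(1−phi₀)/(1−phi)
h = 0.121 × (1 − 0.66)/(1 − 0.0572) = 0.121 × 0.3606 = 0.0436 km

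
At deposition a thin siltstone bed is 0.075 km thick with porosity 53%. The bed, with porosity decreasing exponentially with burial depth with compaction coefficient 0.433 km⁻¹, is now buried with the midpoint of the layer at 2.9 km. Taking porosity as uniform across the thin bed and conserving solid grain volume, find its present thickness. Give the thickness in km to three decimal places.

0.042 km

Porosity at 2.9 km: φ = 0.53·exp(−0.433×2.9) = 0.1510
Solid-volume conservation: h(1−φ) = h₀(1−φ₀) ⇒ h = h₀·(1−φ₀)/(1−φ)
h = 0.075 × (1 − 0.53)/(1 − 0.1510) = 0.075 × 0.5536 = 0.0415 km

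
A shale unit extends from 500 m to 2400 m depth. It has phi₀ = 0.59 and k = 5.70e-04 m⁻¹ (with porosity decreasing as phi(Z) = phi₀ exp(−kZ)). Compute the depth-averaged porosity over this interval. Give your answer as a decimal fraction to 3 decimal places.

0.271

Working in km (1 km = 1000 m; k in km⁻¹ = k in m⁻¹ × 1000):
⟨phi⟩ = (1/(Z₂−Z₁)) ∫ phi₀ e^(−kZ) dZ = phi₀·(e^(−k·Z₁) − e^(−k·Z₂)) / (k·(Z₂−Z₁))
e^(−0.57×0.5) = 0.7520; e^(−0.57×2.4) = 0.2546
⟨phi⟩ = 0.59 × (0.7520 − 0.2546) / (0.57 × 1.9) = 0.59 × 0.4593 = 0.2710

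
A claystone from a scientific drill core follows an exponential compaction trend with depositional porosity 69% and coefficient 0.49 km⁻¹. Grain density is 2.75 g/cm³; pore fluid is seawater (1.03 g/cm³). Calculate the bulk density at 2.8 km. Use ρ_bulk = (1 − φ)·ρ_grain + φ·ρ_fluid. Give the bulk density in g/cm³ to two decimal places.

2.45 g/cm³

Porosity at depth: phi = 0.69·exp(−0.49×2.8) = 0.69×0.2536 = 0.1750
Bulk density: ρ_b = (1−phi)ρ_g + phi·ρ_f = 0.8250×2.75 + 0.1750×1.03
       = 2.269 + 0.180 = 2.449 g/cm³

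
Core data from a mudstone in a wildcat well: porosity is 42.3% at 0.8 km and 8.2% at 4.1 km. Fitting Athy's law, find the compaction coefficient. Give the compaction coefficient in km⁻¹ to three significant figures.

0.497 km⁻¹

Athy: n(Z) = n₀ e^(−kZ) ⇒ n₁/n₂ = e^{k(Z₂−Z₁)} ⇒ k = ln(n₁/n₂)/(Z₂−Z₁)
k = ln(0.423/0.082) / (4.1 − 0.8) = ln(5.159) / 3.3 = 1.6407 / 3.3 = 0.4972 km⁻¹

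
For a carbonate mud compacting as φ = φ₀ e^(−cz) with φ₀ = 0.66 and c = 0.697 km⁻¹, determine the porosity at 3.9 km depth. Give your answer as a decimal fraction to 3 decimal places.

φ = φ₀·exp(−c·z) = 0.66 × exp(−0.697 × 3.9) = 0.66 × exp(−2.718)
  = 0.66 × 0.0660 = 0.0436

0.044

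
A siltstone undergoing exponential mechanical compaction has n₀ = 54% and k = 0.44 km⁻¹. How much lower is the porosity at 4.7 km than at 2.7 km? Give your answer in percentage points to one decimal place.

n(2.7) = 0.54·e^(−0.44×2.7) = 0.1646
n(4.7) = 0.54·e^(−0.44×4.7) = 0.0683
Δn = 0.1646 − 0.0683 = 0.0963

9.6 percentage points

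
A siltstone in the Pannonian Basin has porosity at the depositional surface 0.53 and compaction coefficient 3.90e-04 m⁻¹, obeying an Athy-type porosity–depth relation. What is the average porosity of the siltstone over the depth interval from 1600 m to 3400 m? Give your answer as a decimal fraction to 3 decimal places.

Working in km (1 km = 1000 m; k in km⁻¹ = k in m⁻¹ × 1000):
⟨phi⟩ = (1/(d₂−d₁)) ∫ phi₀ e^(−kd) dd = phi₀·(e^(−k·d₁) − e^(−k·d₂)) / (k·(d₂−d₁))
e^(−0.39×1.6) = 0.5358; e^(−0.39×3.4) = 0.2655
⟨phi⟩ = 0.53 × (0.5358 − 0.2655) / (0.39 × 1.8) = 0.53 × 0.3850 = 0.2040

0.204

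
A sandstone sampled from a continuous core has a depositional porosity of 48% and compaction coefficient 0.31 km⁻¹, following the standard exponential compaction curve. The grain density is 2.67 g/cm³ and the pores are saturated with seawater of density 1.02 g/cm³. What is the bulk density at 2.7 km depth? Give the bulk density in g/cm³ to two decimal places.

Porosity at depth: n = 0.48·exp(−0.31×2.7) = 0.48×0.4330 = 0.2078
Bulk density: ρ_b = (1−n)ρ_g + n·ρ_f = 0.7922×2.67 + 0.2078×1.02
       = 2.115 + 0.212 = 2.327 g/cm³

2.33 g/cm³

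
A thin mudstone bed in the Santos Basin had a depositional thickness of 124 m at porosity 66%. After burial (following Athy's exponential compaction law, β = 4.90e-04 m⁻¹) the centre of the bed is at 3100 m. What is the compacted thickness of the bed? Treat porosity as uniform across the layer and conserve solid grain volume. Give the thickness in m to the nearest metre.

49 m

Working in km (1 km = 1000 m; β in km⁻¹ = β in m⁻¹ × 1000):
Porosity at 3.1 km: n = 0.66·exp(−0.49×3.1) = 0.1445
Solid-volume conservation: h(1−n) = h₀(1−n₀) ⇒ h = h₀·(1−n₀)/(1−n)
h = 0.124 × (1 − 0.66)/(1 − 0.1445) = 0.124 × 0.3974 = 0.0493 km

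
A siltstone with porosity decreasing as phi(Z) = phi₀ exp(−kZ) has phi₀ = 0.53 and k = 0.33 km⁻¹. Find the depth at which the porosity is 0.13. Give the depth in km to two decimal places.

Invert Athy's law: Z = ln(phi₀/phi) / k
Z = ln(0.53/0.13) / 0.33 = ln(4.077) / 0.33 = 1.4053 / 0.33 = 4.259 km

4.26 km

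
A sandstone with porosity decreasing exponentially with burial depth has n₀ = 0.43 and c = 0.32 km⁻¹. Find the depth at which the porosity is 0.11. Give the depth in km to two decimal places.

Invert Athy's law: d = ln(n₀/n) / c
d = ln(0.43/0.11) / 0.32 = ln(3.909) / 0.32 = 1.3633 / 0.32 = 4.260 km

4.26 km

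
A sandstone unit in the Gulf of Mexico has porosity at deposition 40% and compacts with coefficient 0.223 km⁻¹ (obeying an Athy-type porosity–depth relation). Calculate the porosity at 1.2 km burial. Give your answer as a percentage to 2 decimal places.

30.61%

n = n₀·exp(−c·d) = 0.4 × exp(−0.223 × 1.2) = 0.4 × exp(−0.2676)
  = 0.4 × 0.7652 = 0.3061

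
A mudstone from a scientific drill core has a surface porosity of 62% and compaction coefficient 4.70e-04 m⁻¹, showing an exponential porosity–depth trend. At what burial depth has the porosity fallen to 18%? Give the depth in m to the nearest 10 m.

2630 m

Working in km (1 km = 1000 m; β in km⁻¹ = β in m⁻¹ × 1000):
Invert Athy's law: Z = ln(n₀/n) / β
Z = ln(0.62/0.18) / 0.47 = ln(3.444) / 0.47 = 1.2368 / 0.47 = 2.631 km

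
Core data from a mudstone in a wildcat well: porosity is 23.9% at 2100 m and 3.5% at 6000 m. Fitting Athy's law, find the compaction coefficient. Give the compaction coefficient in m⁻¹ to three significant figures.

Working in km (1 km = 1000 m; c in km⁻¹ = c in m⁻¹ × 1000):
Athy: n(Z) = n₀ e^(−cZ) ⇒ n₁/n₂ = e^{c(Z₂−Z₁)} ⇒ c = ln(n₁/n₂)/(Z₂−Z₁)
c = ln(0.239/0.035) / (6 − 2.1) = ln(6.829) / 3.9 = 1.9211 / 3.9 = 0.4926 km⁻¹

0.000493 m⁻¹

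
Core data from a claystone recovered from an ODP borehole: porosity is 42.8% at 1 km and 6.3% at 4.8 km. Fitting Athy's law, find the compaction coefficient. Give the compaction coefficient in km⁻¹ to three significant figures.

0.504 km⁻¹

Athy: φ(d) = φ₀ e^(−βd) ⇒ φ₁/φ₂ = e^{β(d₂−d₁)} ⇒ β = ln(φ₁/φ₂)/(d₂−d₁)
β = ln(0.428/0.063) / (4.8 − 1) = ln(6.794) / 3.8 = 1.9160 / 3.8 = 0.5042 km⁻¹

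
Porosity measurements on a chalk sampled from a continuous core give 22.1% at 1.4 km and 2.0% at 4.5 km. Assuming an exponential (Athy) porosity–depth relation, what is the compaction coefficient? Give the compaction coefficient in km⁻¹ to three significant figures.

0.775 km⁻¹

Athy: φ(z) = φ₀ e^(−cz) ⇒ φ₁/φ₂ = e^{c(z₂−z₁)} ⇒ c = ln(φ₁/φ₂)/(z₂−z₁)
c = ln(0.221/0.02) / (4.5 − 1.4) = ln(11.05) / 3.1 = 2.4024 / 3.1 = 0.775 km⁻¹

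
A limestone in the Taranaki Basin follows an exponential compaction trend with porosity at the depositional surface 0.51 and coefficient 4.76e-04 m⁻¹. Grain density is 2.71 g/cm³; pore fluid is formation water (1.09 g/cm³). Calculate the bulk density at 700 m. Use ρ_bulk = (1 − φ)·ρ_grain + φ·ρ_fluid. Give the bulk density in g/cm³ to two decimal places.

Working in km (1 km = 1000 m; k in km⁻¹ = k in m⁻¹ × 1000):
Porosity at depth: φ = 0.51·exp(−0.476×0.7) = 0.51×0.7166 = 0.3655
Bulk density: ρ_b = (1−φ)ρ_g + φ·ρ_f = 0.6345×2.71 + 0.3655×1.09
       = 1.720 + 0.398 = 2.118 g/cm³

2.12 g/cm³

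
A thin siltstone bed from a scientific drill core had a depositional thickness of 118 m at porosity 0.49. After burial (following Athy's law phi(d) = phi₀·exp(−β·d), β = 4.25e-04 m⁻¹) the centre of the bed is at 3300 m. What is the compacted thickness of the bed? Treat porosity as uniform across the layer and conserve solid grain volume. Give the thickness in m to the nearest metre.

Working in km (1 km = 1000 m; β in km⁻¹ = β in m⁻¹ × 1000):
Porosity at 3.3 km: phi = 0.49·exp(−0.425×3.3) = 0.1205
Solid-volume conservation: h(1−phi) = h₀(1−phi₀) ⇒ h = h₀·(1−phi₀)/(1−phi)
h = 0.118 × (1 − 0.49)/(1 − 0.1205) = 0.118 × 0.5799 = 0.0684 km

68 m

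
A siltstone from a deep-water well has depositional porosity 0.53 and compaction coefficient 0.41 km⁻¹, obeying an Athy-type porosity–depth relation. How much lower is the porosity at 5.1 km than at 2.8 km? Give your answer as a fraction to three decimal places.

n(2.8) = 0.53·e^(−0.41×2.8) = 0.1682
n(5.1) = 0.53·e^(−0.41×5.1) = 0.0655
Δn = 0.1682 − 0.0655 = 0.1027

0.103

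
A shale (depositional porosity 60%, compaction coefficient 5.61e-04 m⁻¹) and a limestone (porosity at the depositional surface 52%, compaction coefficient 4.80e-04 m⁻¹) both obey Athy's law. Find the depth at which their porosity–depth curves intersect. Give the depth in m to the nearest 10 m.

1770 m

Working in km (1 km = 1000 m; β in km⁻¹ = β in m⁻¹ × 1000):
Set phi₀ₐ e^(−βₐd) = phi₀ᵦ e^(−βᵦd) ⇒ ln(phi₀ₐ/phi₀ᵦ) = (βₐ − βᵦ)·d
d = ln(0.6/0.52) / (0.561 − 0.48) = 0.1431 / 0.081 = 1.767 km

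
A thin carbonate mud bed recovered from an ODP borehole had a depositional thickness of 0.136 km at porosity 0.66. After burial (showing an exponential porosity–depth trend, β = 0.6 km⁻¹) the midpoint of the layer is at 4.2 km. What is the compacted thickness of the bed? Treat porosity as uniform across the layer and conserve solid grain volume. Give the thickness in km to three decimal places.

Porosity at 4.2 km: φ = 0.66·exp(−0.6×4.2) = 0.0531
Solid-volume conservation: h(1−φ) = h₀(1−φ₀) ⇒ h = h₀·(1−φ₀)/(1−φ)
h = 0.136 × (1 − 0.66)/(1 − 0.0531) = 0.136 × 0.3591 = 0.0488 km

0.049 km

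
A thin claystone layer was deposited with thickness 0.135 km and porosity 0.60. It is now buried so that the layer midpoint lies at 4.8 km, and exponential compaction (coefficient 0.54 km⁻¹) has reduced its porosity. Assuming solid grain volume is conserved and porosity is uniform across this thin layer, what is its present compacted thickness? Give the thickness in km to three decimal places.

Porosity at 4.8 km: phi = 0.6·exp(−0.54×4.8) = 0.0449
Solid-volume conservation: h(1−phi) = h₀(1−phi₀) ⇒ h = h₀·(1−phi₀)/(1−phi)
h = 0.135 × (1 − 0.6)/(1 − 0.0449) = 0.135 × 0.4188 = 0.0565 km

0.057 km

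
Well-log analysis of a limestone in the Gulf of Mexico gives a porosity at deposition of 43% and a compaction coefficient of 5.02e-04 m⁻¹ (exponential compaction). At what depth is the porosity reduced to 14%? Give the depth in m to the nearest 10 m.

Working in km (1 km = 1000 m; k in km⁻¹ = k in m⁻¹ × 1000):
Invert Athy's law: d = ln(φ₀/φ) / k
d = ln(0.43/0.14) / 0.502 = ln(3.071) / 0.502 = 1.1221 / 0.502 = 2.235 km

2240 m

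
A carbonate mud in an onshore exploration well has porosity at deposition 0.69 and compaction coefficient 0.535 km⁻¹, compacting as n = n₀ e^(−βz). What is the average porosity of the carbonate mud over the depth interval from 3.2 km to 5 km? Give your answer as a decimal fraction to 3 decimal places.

0.080

⟨n⟩ = (1/(z₂−z₁)) ∫ n₀ e^(−βz) dz = n₀·(e^(−β·z₁) − e^(−β·z₂)) / (β·(z₂−z₁))
e^(−0.535×3.2) = 0.1805; e^(−0.535×5) = 0.0689
⟨n⟩ = 0.69 × (0.1805 − 0.0689) / (0.535 × 1.8) = 0.69 × 0.1159 = 0.0800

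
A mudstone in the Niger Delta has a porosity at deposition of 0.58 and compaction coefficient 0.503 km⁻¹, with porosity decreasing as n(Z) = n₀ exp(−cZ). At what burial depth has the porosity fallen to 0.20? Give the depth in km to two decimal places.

Invert Athy's law: Z = ln(n₀/n) / c
Z = ln(0.58/0.2) / 0.503 = ln(2.9) / 0.503 = 1.0647 / 0.503 = 2.117 km

2.12 km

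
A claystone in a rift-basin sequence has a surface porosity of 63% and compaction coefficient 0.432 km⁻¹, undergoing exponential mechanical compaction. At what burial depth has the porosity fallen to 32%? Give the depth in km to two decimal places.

1.57 km

Invert Athy's law: Z = ln(n₀/n) / k
Z = ln(0.63/0.32) / 0.432 = ln(1.969) / 0.432 = 0.6774 / 0.432 = 1.568 km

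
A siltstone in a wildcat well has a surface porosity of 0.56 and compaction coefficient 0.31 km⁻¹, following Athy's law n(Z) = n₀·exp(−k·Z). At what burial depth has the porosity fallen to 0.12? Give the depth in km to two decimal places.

4.97 km

Invert Athy's law: Z = ln(n₀/n) / k
Z = ln(0.56/0.12) / 0.31 = ln(4.667) / 0.31 = 1.5404 / 0.31 = 4.969 km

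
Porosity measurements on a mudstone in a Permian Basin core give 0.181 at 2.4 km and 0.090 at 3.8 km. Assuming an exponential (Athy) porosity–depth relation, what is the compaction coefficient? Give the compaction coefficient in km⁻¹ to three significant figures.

0.499 km⁻¹

Athy: n(d) = n₀ e^(−βd) ⇒ n₁/n₂ = e^{β(d₂−d₁)} ⇒ β = ln(n₁/n₂)/(d₂−d₁)
β = ln(0.181/0.09) / (3.8 − 2.4) = ln(2.011) / 1.4 = 0.6987 / 1.4 = 0.4991 km⁻¹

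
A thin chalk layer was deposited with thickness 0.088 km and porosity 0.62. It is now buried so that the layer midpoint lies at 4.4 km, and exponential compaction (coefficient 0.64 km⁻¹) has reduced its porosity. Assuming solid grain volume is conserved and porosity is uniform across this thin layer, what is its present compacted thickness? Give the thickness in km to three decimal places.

Porosity at 4.4 km: φ = 0.62·exp(−0.64×4.4) = 0.0371
Solid-volume conservation: h(1−φ) = h₀(1−φ₀) ⇒ h = h₀·(1−φ₀)/(1−φ)
h = 0.088 × (1 − 0.62)/(1 − 0.0371) = 0.088 × 0.3946 = 0.0347 km

0.035 km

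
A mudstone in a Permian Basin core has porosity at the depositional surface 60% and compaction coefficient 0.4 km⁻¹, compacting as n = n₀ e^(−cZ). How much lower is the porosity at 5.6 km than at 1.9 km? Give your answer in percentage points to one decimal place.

21.7 percentage points

n(1.9) = 0.6·e^(−0.4×1.9) = 0.2806
n(5.6) = 0.6·e^(−0.4×5.6) = 0.0639
Δn = 0.2806 − 0.0639 = 0.2167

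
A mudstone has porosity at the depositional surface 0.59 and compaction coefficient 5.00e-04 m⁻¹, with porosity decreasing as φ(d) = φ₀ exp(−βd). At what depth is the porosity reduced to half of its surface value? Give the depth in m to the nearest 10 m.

1390 m

Working in km (1 km = 1000 m; β in km⁻¹ = β in m⁻¹ × 1000):
φ/φ₀ = 1/2 ⇒ exp(−β·d) = 1/2 ⇒ d = ln(2) / β
d = 0.6931 / 0.5 = 1.386 km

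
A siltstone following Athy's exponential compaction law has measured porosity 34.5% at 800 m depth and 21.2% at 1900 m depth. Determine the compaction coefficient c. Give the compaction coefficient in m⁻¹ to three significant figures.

0.000443 m⁻¹

Working in km (1 km = 1000 m; c in km⁻¹ = c in m⁻¹ × 1000):
Athy: n(d) = n₀ e^(−cd) ⇒ n₁/n₂ = e^{c(d₂−d₁)} ⇒ c = ln(n₁/n₂)/(d₂−d₁)
c = ln(0.345/0.212) / (1.9 − 0.8) = ln(1.627) / 1.1 = 0.4870 / 1.1 = 0.4427 km⁻¹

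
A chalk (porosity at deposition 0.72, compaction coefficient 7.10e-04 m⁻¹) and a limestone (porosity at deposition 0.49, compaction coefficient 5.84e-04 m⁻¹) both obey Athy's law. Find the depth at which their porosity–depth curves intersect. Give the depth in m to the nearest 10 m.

3050 m

Working in km (1 km = 1000 m; β in km⁻¹ = β in m⁻¹ × 1000):
Set phi₀ₐ e^(−βₐZ) = phi₀ᵦ e^(−βᵦZ) ⇒ ln(phi₀ₐ/phi₀ᵦ) = (βₐ − βᵦ)·Z
Z = ln(0.72/0.49) / (0.71 − 0.584) = 0.3848 / 0.126 = 3.054 km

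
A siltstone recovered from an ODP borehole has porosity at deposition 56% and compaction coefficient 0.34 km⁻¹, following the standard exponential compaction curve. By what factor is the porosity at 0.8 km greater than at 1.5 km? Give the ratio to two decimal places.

1.27

phi(d₁)/phi(d₂) = e^(−k·d₁)/e^(−k·d₂) = e^{k(d₂−d₁)}
= exp(0.34 × 0.7) = exp(0.238) = 1.2687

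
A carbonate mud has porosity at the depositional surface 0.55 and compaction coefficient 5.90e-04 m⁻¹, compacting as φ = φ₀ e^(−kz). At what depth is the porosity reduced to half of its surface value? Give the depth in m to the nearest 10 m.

1170 m

Working in km (1 km = 1000 m; k in km⁻¹ = k in m⁻¹ × 1000):
φ/φ₀ = 1/2 ⇒ exp(−k·z) = 1/2 ⇒ z = ln(2) / k
z = 0.6931 / 0.59 = 1.175 km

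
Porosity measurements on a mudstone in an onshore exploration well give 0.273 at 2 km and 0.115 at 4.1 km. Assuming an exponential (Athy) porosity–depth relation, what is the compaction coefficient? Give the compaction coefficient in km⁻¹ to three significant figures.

0.412 km⁻¹

Athy: φ(Z) = φ₀ e^(−βZ) ⇒ φ₁/φ₂ = e^{β(Z₂−Z₁)} ⇒ β = ln(φ₁/φ₂)/(Z₂−Z₁)
β = ln(0.273/0.115) / (4.1 − 2) = ln(2.374) / 2.1 = 0.8645 / 2.1 = 0.4117 km⁻¹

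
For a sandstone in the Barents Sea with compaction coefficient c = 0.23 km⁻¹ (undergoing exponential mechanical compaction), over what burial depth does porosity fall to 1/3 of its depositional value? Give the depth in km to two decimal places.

4.78 km

n/n₀ = 1/3 ⇒ exp(−c·Z) = 1/3 ⇒ Z = ln(3) / c
Z = 1.0986 / 0.23 = 4.777 km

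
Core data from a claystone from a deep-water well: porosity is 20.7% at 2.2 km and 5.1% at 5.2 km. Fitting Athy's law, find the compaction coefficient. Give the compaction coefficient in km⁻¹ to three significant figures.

Athy: phi(d) = phi₀ e^(−kd) ⇒ phi₁/phi₂ = e^{k(d₂−d₁)} ⇒ k = ln(phi₁/phi₂)/(d₂−d₁)
k = ln(0.207/0.051) / (5.2 − 2.2) = ln(4.059) / 3 = 1.4009 / 3 = 0.467 km⁻¹

0.467 km⁻¹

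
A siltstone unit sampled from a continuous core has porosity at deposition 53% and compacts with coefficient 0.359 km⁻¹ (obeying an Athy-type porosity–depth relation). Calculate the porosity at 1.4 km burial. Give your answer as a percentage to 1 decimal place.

n = n₀·exp(−β·d) = 0.53 × exp(−0.359 × 1.4) = 0.53 × exp(−0.5026)
  = 0.53 × 0.6050 = 0.3206

32.1%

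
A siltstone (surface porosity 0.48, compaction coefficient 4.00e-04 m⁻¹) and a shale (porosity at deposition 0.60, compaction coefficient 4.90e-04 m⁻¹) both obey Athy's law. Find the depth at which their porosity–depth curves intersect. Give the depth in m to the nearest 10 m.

Working in km (1 km = 1000 m; c in km⁻¹ = c in m⁻¹ × 1000):
Set φ₀ₐ e^(−cₐZ) = φ₀ᵦ e^(−cᵦZ) ⇒ ln(φ₀ₐ/φ₀ᵦ) = (cₐ − cᵦ)·Z
Z = ln(0.48/0.6) / (0.4 − 0.49) = -0.2231 / -0.09 = 2.479 km

2480 m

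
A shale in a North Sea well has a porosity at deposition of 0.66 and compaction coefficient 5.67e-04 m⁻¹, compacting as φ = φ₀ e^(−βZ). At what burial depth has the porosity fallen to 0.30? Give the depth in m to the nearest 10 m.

1390 m

Working in km (1 km = 1000 m; β in km⁻¹ = β in m⁻¹ × 1000):
Invert Athy's law: Z = ln(φ₀/φ) / β
Z = ln(0.66/0.3) / 0.567 = ln(2.2) / 0.567 = 0.7885 / 0.567 = 1.391 km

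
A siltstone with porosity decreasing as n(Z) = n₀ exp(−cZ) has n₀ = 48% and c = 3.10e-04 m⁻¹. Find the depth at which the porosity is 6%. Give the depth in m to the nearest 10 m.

Working in km (1 km = 1000 m; c in km⁻¹ = c in m⁻¹ × 1000):
Invert Athy's law: Z = ln(n₀/n) / c
Z = ln(0.48/0.06) / 0.31 = ln(8) / 0.31 = 2.0794 / 0.31 = 6.708 km

6710 m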